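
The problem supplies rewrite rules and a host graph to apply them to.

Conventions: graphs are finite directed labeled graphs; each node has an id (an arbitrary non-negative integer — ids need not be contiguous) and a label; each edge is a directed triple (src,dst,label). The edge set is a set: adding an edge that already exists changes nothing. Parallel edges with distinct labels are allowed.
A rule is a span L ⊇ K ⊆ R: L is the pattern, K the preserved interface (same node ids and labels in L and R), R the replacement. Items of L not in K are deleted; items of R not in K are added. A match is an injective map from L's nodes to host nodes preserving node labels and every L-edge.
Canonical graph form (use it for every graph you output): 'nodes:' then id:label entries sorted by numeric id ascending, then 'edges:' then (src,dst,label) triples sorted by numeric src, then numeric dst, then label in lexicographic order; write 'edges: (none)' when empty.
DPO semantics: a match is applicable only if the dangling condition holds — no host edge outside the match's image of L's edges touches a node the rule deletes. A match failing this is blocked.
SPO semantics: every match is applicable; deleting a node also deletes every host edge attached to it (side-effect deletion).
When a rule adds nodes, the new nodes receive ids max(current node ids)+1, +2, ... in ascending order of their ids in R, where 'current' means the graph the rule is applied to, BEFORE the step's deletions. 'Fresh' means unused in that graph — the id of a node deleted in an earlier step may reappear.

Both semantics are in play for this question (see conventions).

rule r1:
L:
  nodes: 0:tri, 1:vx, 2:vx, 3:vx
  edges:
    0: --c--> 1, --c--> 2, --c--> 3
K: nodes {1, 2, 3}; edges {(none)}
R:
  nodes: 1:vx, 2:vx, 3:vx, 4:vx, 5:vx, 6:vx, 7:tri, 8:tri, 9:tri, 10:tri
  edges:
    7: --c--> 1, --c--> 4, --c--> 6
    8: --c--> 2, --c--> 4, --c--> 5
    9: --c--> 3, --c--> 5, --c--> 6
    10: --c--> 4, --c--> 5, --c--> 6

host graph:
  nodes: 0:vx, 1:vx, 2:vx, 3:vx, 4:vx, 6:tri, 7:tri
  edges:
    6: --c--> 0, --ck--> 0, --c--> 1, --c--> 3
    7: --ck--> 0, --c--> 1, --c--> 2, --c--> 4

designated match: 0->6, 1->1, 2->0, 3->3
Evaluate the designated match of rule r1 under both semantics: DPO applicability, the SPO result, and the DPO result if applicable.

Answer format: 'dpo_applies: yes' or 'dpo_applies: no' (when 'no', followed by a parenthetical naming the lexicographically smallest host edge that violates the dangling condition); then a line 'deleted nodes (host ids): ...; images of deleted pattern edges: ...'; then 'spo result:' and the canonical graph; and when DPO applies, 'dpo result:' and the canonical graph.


dpo_applies: no
(the rule deletes node 6, which keeps host edge (6,0,ck) outside the match image — the dangling condition fails, DPO blocks; SPO proceeds and side-deletes such edges)
deleted nodes (host ids): 6; images of deleted pattern edges: (6,0,c); (6,1,c); (6,3,c)
spo result:
nodes: 0:vx, 1:vx, 2:vx, 3:vx, 4:vx, 7:tri, 8:vx, 9:vx, 10:vx, 11:tri, 12:tri, 13:tri, 14:tri
edges: (7,0,ck); (7,1,c); (7,2,c); (7,4,c); (11,1,c); (11,8,c); (11,10,c); (12,0,c); (12,8,c); (12,9,c); (13,3,c); (13,9,c); (13,10,c); (14,8,c); (14,9,c); (14,10,c)


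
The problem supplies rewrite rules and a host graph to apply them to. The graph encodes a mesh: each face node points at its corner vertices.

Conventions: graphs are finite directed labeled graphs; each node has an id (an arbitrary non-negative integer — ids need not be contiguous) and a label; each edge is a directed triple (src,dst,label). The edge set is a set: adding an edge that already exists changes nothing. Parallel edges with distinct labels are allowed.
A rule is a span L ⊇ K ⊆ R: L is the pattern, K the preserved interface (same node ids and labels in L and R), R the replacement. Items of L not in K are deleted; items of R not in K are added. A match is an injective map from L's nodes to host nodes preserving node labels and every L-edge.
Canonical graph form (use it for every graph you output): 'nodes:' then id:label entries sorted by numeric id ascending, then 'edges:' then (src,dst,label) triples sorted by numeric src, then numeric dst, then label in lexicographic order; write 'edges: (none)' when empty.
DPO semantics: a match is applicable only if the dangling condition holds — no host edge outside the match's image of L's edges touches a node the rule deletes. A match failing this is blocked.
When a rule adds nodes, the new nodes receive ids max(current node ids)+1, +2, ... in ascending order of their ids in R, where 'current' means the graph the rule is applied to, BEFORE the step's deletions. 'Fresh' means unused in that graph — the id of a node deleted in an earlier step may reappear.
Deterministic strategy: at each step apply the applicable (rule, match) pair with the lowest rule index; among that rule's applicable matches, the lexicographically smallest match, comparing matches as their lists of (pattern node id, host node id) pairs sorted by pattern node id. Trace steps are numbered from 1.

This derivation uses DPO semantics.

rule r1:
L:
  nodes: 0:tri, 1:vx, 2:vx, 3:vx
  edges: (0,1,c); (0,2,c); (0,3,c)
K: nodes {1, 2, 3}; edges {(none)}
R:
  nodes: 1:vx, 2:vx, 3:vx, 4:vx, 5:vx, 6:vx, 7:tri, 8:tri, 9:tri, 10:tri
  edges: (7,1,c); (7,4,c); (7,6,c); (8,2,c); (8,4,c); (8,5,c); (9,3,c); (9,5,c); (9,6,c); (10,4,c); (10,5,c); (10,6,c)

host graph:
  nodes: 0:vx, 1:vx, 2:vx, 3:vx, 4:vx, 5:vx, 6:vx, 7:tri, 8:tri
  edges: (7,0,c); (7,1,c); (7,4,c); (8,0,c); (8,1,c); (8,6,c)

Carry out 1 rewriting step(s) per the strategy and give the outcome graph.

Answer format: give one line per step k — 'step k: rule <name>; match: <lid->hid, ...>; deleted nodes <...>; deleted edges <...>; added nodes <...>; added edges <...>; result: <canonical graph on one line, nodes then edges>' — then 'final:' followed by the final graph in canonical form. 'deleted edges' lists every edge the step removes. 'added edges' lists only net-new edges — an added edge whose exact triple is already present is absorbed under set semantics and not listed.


step 1: rule r1; match: 0->7, 1->0, 2->1, 3->4; deleted nodes 7; deleted edges (7,0,c); (7,1,c); (7,4,c); added nodes 9, 10, 11, 12, 13, 14, 15; added edges (12,0,c); (12,9,c); (12,11,c); (13,1,c); (13,9,c); (13,10,c); (14,4,c); (14,10,c); (14,11,c); (15,9,c); (15,10,c); (15,11,c); result: nodes: 0:vx, 1:vx, 2:vx, 3:vx, 4:vx, 5:vx, 6:vx, 8:tri, 9:vx, 10:vx, 11:vx, 12:tri, 13:tri, 14:tri, 15:tri edges: (8,0,c); (8,1,c); (8,6,c); (12,0,c); (12,9,c); (12,11,c); (13,1,c); (13,9,c); (13,10,c); (14,4,c); (14,10,c); (14,11,c); (15,9,c); (15,10,c); (15,11,c)
final:
nodes: 0:vx, 1:vx, 2:vx, 3:vx, 4:vx, 5:vx, 6:vx, 8:tri, 9:vx, 10:vx, 11:vx, 12:tri, 13:tri, 14:tri, 15:tri
edges: (8,0,c); (8,1,c); (8,6,c); (12,0,c); (12,9,c); (12,11,c); (13,1,c); (13,9,c); (13,10,c); (14,4,c); (14,10,c); (14,11,c); (15,9,c); (15,10,c); (15,11,c)


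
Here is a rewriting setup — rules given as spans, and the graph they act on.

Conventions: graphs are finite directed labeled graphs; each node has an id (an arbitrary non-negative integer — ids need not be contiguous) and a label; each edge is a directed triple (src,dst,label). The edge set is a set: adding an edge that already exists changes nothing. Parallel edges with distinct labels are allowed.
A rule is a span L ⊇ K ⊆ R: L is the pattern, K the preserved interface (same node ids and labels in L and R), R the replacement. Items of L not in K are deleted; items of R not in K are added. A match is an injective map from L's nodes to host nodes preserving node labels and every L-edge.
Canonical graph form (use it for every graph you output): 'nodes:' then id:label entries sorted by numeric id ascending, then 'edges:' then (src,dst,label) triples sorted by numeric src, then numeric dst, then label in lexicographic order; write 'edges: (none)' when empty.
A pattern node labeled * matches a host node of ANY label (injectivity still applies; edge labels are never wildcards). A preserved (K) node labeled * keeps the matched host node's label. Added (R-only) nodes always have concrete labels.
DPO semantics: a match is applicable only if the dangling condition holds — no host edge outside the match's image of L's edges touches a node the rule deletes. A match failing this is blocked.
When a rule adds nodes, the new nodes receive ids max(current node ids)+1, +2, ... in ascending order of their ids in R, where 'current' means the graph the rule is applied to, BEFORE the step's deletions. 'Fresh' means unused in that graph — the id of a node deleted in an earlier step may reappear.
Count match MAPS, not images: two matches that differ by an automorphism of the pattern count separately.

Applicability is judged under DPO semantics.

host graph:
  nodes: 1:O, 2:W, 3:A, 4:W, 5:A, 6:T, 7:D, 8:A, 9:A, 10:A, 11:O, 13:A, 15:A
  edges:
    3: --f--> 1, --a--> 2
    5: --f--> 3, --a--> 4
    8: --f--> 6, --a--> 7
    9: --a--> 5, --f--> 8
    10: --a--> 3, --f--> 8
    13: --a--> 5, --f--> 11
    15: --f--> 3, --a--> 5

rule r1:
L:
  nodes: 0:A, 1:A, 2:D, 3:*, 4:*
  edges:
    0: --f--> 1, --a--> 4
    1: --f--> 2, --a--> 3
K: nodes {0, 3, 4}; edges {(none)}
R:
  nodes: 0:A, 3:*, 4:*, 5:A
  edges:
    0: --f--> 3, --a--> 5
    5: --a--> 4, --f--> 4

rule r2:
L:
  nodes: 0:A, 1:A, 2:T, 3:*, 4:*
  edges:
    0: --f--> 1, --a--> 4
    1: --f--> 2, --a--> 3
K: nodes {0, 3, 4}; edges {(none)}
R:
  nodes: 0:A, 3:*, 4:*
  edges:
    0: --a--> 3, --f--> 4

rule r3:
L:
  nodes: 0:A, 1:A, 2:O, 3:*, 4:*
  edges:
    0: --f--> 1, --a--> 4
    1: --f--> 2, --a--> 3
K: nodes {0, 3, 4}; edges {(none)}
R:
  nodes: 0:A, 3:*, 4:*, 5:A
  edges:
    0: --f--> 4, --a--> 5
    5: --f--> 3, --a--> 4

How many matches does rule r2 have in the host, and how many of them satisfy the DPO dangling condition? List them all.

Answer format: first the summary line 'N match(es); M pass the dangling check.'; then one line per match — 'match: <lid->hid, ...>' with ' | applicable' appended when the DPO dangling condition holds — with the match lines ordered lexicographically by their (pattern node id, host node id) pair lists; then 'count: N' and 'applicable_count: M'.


2 match(es); 0 pass the dangling check.
match: 0->9, 1->8, 2->6, 3->7, 4->5
match: 0->10, 1->8, 2->6, 3->7, 4->3
count: 2
applicable_count: 0


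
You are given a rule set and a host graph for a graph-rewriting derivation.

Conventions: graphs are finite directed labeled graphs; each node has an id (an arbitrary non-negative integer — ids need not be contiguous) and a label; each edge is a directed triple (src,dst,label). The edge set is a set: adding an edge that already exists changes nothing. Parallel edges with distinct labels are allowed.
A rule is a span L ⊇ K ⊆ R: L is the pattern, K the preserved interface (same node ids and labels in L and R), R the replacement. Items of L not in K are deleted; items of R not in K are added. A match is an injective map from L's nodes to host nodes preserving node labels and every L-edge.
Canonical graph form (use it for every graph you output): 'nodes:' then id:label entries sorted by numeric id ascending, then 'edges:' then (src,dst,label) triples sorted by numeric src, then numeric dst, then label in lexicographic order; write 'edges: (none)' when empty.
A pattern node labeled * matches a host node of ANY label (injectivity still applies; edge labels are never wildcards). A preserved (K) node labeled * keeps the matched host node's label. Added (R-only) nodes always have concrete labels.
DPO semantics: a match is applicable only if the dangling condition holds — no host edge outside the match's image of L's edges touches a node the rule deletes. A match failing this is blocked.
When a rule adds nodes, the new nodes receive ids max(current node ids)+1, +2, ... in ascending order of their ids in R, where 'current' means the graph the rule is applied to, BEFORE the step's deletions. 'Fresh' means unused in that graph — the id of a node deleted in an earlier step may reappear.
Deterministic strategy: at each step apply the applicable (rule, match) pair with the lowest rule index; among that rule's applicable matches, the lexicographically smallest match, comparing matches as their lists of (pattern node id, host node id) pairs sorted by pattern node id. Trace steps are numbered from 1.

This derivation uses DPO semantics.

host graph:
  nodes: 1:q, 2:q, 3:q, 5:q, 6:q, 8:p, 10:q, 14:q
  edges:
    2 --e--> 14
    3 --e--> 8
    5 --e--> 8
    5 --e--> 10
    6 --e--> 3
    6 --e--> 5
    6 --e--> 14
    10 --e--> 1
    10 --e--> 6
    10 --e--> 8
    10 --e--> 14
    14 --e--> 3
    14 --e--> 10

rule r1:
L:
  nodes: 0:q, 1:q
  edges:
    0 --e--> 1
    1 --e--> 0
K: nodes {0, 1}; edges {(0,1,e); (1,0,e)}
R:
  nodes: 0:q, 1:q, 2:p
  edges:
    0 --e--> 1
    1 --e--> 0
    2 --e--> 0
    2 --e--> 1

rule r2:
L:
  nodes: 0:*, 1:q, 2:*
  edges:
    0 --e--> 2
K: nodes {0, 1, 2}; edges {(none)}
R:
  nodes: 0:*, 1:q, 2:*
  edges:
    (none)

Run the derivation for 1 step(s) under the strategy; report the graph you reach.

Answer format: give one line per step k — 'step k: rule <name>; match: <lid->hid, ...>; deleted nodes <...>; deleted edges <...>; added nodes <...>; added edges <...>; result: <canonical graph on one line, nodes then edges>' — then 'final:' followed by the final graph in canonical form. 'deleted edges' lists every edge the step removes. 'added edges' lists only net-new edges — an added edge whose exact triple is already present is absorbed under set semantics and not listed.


step 1: rule r1; match: 0->10, 1->14; deleted nodes (none); deleted edges (none); added nodes 15; added edges (15,10,e); (15,14,e); result: nodes: 1:q, 2:q, 3:q, 5:q, 6:q, 8:p, 10:q, 14:q, 15:p edges: (2,14,e); (3,8,e); (5,8,e); (5,10,e); (6,3,e); (6,5,e); (6,14,e); (10,1,e); (10,6,e); (10,8,e); (10,14,e); (14,3,e); (14,10,e); (15,10,e); (15,14,e)
final:
nodes: 1:q, 2:q, 3:q, 5:q, 6:q, 8:p, 10:q, 14:q, 15:p
edges: (2,14,e); (3,8,e); (5,8,e); (5,10,e); (6,3,e); (6,5,e); (6,14,e); (10,1,e); (10,6,e); (10,8,e); (10,14,e); (14,3,e); (14,10,e); (15,10,e); (15,14,e)


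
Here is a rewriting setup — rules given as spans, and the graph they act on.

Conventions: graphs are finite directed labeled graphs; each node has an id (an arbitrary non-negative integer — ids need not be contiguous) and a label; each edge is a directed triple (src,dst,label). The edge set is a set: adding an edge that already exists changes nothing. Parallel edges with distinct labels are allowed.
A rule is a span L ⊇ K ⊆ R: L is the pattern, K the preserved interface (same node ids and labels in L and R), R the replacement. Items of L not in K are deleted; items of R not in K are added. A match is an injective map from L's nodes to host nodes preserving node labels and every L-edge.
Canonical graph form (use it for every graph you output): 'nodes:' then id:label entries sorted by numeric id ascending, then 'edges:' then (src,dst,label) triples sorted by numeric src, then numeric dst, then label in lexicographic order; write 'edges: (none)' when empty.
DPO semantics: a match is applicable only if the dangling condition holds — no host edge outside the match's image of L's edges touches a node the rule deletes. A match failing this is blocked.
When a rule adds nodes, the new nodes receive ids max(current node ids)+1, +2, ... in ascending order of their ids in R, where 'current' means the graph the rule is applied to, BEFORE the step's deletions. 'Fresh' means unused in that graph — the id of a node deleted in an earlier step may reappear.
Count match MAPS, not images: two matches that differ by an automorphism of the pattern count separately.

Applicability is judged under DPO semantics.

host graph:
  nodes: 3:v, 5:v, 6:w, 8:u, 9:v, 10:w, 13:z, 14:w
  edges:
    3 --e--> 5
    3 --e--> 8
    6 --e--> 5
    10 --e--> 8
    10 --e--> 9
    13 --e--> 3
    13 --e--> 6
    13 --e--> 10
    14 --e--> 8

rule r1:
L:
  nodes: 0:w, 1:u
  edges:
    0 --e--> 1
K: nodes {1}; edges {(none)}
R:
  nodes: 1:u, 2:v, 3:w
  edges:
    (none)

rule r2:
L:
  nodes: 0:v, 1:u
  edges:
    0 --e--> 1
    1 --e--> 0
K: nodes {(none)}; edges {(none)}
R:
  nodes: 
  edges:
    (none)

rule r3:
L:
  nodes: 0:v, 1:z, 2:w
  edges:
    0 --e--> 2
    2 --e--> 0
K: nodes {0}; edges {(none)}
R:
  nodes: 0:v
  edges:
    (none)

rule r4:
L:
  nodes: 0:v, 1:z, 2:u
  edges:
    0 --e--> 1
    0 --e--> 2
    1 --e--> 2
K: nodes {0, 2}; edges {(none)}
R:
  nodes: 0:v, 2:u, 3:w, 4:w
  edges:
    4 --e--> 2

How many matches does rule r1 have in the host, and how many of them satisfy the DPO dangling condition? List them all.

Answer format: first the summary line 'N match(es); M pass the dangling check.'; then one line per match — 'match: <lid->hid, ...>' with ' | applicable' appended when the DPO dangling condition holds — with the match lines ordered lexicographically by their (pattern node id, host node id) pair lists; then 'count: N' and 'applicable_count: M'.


2 match(es); 1 pass the dangling check.
match: 0->10, 1->8
match: 0->14, 1->8 | applicable
count: 2
applicable_count: 1


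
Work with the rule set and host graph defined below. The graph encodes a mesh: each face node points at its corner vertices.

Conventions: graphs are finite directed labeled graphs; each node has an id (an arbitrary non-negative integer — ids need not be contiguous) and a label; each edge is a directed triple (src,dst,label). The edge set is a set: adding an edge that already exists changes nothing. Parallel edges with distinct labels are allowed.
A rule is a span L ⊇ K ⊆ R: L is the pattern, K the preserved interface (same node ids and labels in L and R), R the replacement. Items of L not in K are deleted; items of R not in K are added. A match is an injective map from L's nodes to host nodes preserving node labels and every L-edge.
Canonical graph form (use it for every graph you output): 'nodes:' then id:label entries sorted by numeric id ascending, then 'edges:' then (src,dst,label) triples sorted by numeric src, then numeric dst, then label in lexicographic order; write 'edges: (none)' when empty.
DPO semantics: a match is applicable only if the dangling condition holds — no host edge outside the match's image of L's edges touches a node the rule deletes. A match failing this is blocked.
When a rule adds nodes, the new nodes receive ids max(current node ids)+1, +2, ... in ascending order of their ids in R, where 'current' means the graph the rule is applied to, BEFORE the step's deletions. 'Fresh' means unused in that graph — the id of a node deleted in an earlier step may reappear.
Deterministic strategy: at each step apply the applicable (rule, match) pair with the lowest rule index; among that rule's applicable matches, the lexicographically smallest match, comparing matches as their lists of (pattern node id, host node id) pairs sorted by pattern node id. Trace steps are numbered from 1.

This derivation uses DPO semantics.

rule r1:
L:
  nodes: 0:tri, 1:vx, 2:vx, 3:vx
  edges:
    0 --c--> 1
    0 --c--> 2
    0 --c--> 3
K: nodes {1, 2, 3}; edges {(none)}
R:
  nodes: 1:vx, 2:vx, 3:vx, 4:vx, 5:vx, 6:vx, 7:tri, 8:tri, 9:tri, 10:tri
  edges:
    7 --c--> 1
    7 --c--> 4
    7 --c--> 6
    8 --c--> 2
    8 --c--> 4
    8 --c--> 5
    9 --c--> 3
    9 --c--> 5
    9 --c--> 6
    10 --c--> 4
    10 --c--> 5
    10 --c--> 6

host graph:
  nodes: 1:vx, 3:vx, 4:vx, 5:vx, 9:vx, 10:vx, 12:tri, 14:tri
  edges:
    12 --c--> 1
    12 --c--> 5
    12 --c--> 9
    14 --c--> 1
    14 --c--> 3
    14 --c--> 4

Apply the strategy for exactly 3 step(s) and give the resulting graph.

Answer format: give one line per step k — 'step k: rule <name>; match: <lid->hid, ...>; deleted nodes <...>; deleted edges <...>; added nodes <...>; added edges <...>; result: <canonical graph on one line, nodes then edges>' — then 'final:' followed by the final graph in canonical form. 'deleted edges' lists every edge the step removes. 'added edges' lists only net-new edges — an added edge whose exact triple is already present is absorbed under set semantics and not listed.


step 1: rule r1; match: 0->12, 1->1, 2->5, 3->9; deleted nodes 12; deleted edges (12,1,c); (12,5,c); (12,9,c); added nodes 15, 16, 17, 18, 19, 20, 21; added edges (18,1,c); (18,15,c); (18,17,c); (19,5,c); (19,15,c); (19,16,c); (20,9,c); (20,16,c); (20,17,c); (21,15,c); (21,16,c); (21,17,c); result: nodes: 1:vx, 3:vx, 4:vx, 5:vx, 9:vx, 10:vx, 14:tri, 15:vx, 16:vx, 17:vx, 18:tri, 19:tri, 20:tri, 21:tri edges: (14,1,c); (14,3,c); (14,4,c); (18,1,c); (18,15,c); (18,17,c); (19,5,c); (19,15,c); (19,16,c); (20,9,c); (20,16,c); (20,17,c); (21,15,c); (21,16,c); (21,17,c)
step 2: rule r1; match: 0->14, 1->1, 2->3, 3->4; deleted nodes 14; deleted edges (14,1,c); (14,3,c); (14,4,c); added nodes 22, 23, 24, 25, 26, 27, 28; added edges (25,1,c); (25,22,c); (25,24,c); (26,3,c); (26,22,c); (26,23,c); (27,4,c); (27,23,c); (27,24,c); (28,22,c); (28,23,c); (28,24,c); result: nodes: 1:vx, 3:vx, 4:vx, 5:vx, 9:vx, 10:vx, 15:vx, 16:vx, 17:vx, 18:tri, 19:tri, 20:tri, 21:tri, 22:vx, 23:vx, 24:vx, 25:tri, 26:tri, 27:tri, 28:tri edges: (18,1,c); (18,15,c); (18,17,c); (19,5,c); (19,15,c); (19,16,c); (20,9,c); (20,16,c); (20,17,c); (21,15,c); (21,16,c); (21,17,c); (25,1,c); (25,22,c); (25,24,c); (26,3,c); (26,22,c); (26,23,c); (27,4,c); (27,23,c); (27,24,c); (28,22,c); (28,23,c); (28,24,c)
step 3: rule r1; match: 0->18, 1->1, 2->15, 3->17; deleted nodes 18; deleted edges (18,1,c); (18,15,c); (18,17,c); added nodes 29, 30, 31, 32, 33, 34, 35; added edges (32,1,c); (32,29,c); (32,31,c); (33,15,c); (33,29,c); (33,30,c); (34,17,c); (34,30,c); (34,31,c); (35,29,c); (35,30,c); (35,31,c); result: nodes: 1:vx, 3:vx, 4:vx, 5:vx, 9:vx, 10:vx, 15:vx, 16:vx, 17:vx, 19:tri, 20:tri, 21:tri, 22:vx, 23:vx, 24:vx, 25:tri, 26:tri, 27:tri, 28:tri, 29:vx, 30:vx, 31:vx, 32:tri, 33:tri, 34:tri, 35:tri edges: (19,5,c); (19,15,c); (19,16,c); (20,9,c); (20,16,c); (20,17,c); (21,15,c); (21,16,c); (21,17,c); (25,1,c); (25,22,c); (25,24,c); (26,3,c); (26,22,c); (26,23,c); (27,4,c); (27,23,c); (27,24,c); (28,22,c); (28,23,c); (28,24,c); (32,1,c); (32,29,c); (32,31,c); (33,15,c); (33,29,c); (33,30,c); (34,17,c); (34,30,c); (34,31,c); (35,29,c); (35,30,c); (35,31,c)
final:
nodes: 1:vx, 3:vx, 4:vx, 5:vx, 9:vx, 10:vx, 15:vx, 16:vx, 17:vx, 19:tri, 20:tri, 21:tri, 22:vx, 23:vx, 24:vx, 25:tri, 26:tri, 27:tri, 28:tri, 29:vx, 30:vx, 31:vx, 32:tri, 33:tri, 34:tri, 35:tri
edges: (19,5,c); (19,15,c); (19,16,c); (20,9,c); (20,16,c); (20,17,c); (21,15,c); (21,16,c); (21,17,c); (25,1,c); (25,22,c); (25,24,c); (26,3,c); (26,22,c); (26,23,c); (27,4,c); (27,23,c); (27,24,c); (28,22,c); (28,23,c); (28,24,c); (32,1,c); (32,29,c); (32,31,c); (33,15,c); (33,29,c); (33,30,c); (34,17,c); (34,30,c); (34,31,c); (35,29,c); (35,30,c); (35,31,c)


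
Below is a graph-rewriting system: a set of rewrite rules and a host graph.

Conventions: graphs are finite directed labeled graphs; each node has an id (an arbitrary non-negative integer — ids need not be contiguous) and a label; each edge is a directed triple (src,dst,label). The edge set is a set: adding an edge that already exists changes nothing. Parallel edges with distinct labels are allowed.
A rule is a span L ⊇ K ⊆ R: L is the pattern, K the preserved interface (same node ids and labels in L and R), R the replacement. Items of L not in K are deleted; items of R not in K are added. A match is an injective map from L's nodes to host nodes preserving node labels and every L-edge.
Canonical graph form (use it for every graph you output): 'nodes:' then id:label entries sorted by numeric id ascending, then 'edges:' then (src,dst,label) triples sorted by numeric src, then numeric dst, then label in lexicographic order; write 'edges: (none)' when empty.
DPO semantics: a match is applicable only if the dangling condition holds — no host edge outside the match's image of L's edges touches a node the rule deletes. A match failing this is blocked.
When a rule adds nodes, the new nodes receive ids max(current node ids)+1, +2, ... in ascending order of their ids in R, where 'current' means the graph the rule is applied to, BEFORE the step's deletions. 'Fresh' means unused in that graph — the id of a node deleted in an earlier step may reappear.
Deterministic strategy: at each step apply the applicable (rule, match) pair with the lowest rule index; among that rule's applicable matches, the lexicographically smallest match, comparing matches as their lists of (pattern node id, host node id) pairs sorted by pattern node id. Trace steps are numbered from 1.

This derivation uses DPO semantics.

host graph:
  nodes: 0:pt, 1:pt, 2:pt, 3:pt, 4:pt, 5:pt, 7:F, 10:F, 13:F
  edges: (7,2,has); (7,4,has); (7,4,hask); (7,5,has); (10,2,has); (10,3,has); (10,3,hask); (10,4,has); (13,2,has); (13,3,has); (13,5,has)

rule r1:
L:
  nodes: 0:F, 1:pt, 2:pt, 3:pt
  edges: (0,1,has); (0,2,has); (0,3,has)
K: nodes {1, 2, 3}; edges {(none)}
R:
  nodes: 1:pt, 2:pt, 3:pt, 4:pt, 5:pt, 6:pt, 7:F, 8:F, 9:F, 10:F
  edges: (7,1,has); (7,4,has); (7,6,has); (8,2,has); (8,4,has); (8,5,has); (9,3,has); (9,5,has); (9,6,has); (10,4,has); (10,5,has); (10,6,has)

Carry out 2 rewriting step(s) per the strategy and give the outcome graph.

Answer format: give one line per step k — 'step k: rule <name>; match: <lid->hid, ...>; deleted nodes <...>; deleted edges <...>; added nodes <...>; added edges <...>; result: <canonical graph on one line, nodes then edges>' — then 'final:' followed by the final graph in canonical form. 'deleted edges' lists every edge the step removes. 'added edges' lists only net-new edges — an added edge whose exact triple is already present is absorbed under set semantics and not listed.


step 1: rule r1; match: 0->13, 1->2, 2->3, 3->5; deleted nodes 13; deleted edges (13,2,has); (13,3,has); (13,5,has); added nodes 14, 15, 16, 17, 18, 19, 20; added edges (17,2,has); (17,14,has); (17,16,has); (18,3,has); (18,14,has); (18,15,has); (19,5,has); (19,15,has); (19,16,has); (20,14,has); (20,15,has); (20,16,has); result: nodes: 0:pt, 1:pt, 2:pt, 3:pt, 4:pt, 5:pt, 7:F, 10:F, 14:pt, 15:pt, 16:pt, 17:F, 18:F, 19:F, 20:F edges: (7,2,has); (7,4,has); (7,4,hask); (7,5,has); (10,2,has); (10,3,has); (10,3,hask); (10,4,has); (17,2,has); (17,14,has); (17,16,has); (18,3,has); (18,14,has); (18,15,has); (19,5,has); (19,15,has); (19,16,has); (20,14,has); (20,15,has); (20,16,has)
step 2: rule r1; match: 0->17, 1->2, 2->14, 3->16; deleted nodes 17; deleted edges (17,2,has); (17,14,has); (17,16,has); added nodes 21, 22, 23, 24, 25, 26, 27; added edges (24,2,has); (24,21,has); (24,23,has); (25,14,has); (25,21,has); (25,22,has); (26,16,has); (26,22,has); (26,23,has); (27,21,has); (27,22,has); (27,23,has); result: nodes: 0:pt, 1:pt, 2:pt, 3:pt, 4:pt, 5:pt, 7:F, 10:F, 14:pt, 15:pt, 16:pt, 18:F, 19:F, 20:F, 21:pt, 22:pt, 23:pt, 24:F, 25:F, 26:F, 27:F edges: (7,2,has); (7,4,has); (7,4,hask); (7,5,has); (10,2,has); (10,3,has); (10,3,hask); (10,4,has); (18,3,has); (18,14,has); (18,15,has); (19,5,has); (19,15,has); (19,16,has); (20,14,has); (20,15,has); (20,16,has); (24,2,has); (24,21,has); (24,23,has); (25,14,has); (25,21,has); (25,22,has); (26,16,has); (26,22,has); (26,23,has); (27,21,has); (27,22,has); (27,23,has)
final:
nodes: 0:pt, 1:pt, 2:pt, 3:pt, 4:pt, 5:pt, 7:F, 10:F, 14:pt, 15:pt, 16:pt, 18:F, 19:F, 20:F, 21:pt, 22:pt, 23:pt, 24:F, 25:F, 26:F, 27:F
edges: (7,2,has); (7,4,has); (7,4,hask); (7,5,has); (10,2,has); (10,3,has); (10,3,hask); (10,4,has); (18,3,has); (18,14,has); (18,15,has); (19,5,has); (19,15,has); (19,16,has); (20,14,has); (20,15,has); (20,16,has); (24,2,has); (24,21,has); (24,23,has); (25,14,has); (25,21,has); (25,22,has); (26,16,has); (26,22,has); (26,23,has); (27,21,has); (27,22,has); (27,23,has)


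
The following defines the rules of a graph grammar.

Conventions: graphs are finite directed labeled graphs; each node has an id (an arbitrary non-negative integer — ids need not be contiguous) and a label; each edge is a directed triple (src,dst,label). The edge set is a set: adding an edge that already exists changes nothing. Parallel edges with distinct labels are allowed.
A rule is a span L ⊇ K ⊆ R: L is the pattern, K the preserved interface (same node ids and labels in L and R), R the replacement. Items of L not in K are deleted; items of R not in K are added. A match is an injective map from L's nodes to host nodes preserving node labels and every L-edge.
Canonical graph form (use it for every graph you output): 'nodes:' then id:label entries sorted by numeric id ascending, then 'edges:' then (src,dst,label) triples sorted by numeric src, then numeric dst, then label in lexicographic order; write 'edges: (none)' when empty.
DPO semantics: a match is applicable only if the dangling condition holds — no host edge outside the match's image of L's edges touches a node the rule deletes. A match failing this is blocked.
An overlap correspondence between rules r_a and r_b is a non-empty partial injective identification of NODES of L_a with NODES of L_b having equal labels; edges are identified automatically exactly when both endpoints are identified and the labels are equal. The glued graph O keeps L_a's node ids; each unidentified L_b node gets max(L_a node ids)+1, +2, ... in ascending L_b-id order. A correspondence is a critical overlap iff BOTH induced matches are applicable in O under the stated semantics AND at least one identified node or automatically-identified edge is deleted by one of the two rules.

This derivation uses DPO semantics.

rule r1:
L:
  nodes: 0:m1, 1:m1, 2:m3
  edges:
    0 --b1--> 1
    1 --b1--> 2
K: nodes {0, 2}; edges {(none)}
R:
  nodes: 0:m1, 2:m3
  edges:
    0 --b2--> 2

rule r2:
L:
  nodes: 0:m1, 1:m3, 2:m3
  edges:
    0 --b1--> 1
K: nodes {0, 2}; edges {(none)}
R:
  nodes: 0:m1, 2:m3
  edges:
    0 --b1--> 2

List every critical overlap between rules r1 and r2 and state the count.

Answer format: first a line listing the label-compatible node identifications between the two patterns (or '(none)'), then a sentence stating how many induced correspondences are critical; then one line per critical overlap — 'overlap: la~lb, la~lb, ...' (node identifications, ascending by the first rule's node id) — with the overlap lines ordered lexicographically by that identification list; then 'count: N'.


label-compatible node identifications between L(r1) and L(r2): 0~0, 1~0, 2~1, 2~2
1 of the induced correspondences is a critical overlap of r1 and r2.
overlap: 1~0, 2~1
count: 1


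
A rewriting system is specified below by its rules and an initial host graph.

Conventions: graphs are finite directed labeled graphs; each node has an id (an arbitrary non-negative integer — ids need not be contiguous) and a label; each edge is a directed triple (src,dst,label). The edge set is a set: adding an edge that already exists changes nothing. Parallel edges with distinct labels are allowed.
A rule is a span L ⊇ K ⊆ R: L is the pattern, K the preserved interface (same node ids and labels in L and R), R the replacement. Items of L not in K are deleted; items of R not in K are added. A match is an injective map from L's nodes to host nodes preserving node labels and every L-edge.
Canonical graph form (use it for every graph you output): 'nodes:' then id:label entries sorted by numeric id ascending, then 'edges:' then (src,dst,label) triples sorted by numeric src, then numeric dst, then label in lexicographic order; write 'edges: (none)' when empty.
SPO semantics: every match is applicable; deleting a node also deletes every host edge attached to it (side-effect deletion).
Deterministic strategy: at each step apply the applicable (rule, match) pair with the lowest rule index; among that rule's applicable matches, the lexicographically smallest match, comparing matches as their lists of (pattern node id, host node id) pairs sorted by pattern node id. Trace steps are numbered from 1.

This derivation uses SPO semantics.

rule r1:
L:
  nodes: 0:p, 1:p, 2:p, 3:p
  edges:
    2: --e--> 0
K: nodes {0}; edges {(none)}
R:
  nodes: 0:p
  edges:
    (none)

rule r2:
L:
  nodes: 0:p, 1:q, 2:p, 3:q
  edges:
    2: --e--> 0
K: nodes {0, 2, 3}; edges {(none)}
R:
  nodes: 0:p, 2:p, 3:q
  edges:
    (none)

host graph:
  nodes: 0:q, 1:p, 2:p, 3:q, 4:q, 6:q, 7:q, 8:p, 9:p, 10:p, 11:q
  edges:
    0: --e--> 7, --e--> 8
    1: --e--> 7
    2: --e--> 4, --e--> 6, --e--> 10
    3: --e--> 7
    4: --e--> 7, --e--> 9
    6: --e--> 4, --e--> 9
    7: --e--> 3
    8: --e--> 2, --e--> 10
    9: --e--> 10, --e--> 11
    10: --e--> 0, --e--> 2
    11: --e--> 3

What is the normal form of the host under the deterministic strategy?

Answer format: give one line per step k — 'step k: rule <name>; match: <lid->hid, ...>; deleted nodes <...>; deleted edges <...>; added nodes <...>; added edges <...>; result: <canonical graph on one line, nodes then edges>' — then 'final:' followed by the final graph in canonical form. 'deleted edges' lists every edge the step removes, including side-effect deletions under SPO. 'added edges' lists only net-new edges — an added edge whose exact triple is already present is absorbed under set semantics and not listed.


step 1: rule r1; match: 0->2, 1->1, 2->8, 3->9; deleted nodes 1, 8, 9; deleted edges (0,8,e); (1,7,e); (4,9,e); (6,9,e); (8,2,e); (8,10,e); (9,10,e); (9,11,e); added nodes (none); added edges (none); result: nodes: 0:q, 2:p, 3:q, 4:q, 6:q, 7:q, 10:p, 11:q edges: (0,7,e); (2,4,e); (2,6,e); (2,10,e); (3,7,e); (4,7,e); (6,4,e); (7,3,e); (10,0,e); (10,2,e); (11,3,e)
step 2: rule r2; match: 0->2, 1->0, 2->10, 3->3; deleted nodes 0; deleted edges (0,7,e); (10,0,e); (10,2,e); added nodes (none); added edges (none); result: nodes: 2:p, 3:q, 4:q, 6:q, 7:q, 10:p, 11:q edges: (2,4,e); (2,6,e); (2,10,e); (3,7,e); (4,7,e); (6,4,e); (7,3,e); (11,3,e)
step 3: rule r2; match: 0->10, 1->3, 2->2, 3->4; deleted nodes 3; deleted edges (2,10,e); (3,7,e); (7,3,e); (11,3,e); added nodes (none); added edges (none); result: nodes: 2:p, 4:q, 6:q, 7:q, 10:p, 11:q edges: (2,4,e); (2,6,e); (4,7,e); (6,4,e)
final:
nodes: 2:p, 4:q, 6:q, 7:q, 10:p, 11:q
edges: (2,4,e); (2,6,e); (4,7,e); (6,4,e)


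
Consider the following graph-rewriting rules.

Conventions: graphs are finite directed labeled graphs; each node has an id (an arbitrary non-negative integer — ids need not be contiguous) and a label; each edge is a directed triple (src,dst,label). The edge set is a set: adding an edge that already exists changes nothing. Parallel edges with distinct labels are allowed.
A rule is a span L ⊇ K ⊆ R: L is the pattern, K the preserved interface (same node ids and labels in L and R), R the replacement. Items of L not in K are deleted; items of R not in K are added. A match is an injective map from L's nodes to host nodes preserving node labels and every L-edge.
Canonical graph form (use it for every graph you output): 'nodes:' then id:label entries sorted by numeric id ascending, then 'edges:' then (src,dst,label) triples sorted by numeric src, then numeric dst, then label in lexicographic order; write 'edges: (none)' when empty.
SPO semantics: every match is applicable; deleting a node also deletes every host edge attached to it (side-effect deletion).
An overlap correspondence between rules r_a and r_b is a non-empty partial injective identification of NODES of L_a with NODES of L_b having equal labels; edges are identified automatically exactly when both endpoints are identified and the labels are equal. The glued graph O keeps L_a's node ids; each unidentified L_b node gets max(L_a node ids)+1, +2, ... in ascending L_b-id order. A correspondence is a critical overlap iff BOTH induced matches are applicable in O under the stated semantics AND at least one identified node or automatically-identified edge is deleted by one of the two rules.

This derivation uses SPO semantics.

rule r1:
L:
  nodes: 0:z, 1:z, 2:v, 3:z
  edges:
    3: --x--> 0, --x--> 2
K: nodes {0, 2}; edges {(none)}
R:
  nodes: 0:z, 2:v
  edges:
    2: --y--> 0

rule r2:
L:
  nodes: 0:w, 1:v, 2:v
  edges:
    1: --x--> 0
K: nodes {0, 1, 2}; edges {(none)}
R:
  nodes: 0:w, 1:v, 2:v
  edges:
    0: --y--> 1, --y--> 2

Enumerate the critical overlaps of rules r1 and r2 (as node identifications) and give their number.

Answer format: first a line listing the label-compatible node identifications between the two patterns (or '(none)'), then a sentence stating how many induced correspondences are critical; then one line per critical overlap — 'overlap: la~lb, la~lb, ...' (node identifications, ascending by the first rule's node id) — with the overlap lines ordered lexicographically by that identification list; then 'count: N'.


label-compatible node identifications between L(r1) and L(r2): 2~1, 2~2
0 of the induced correspondences are critical overlaps of r1 and r2.
count: 0


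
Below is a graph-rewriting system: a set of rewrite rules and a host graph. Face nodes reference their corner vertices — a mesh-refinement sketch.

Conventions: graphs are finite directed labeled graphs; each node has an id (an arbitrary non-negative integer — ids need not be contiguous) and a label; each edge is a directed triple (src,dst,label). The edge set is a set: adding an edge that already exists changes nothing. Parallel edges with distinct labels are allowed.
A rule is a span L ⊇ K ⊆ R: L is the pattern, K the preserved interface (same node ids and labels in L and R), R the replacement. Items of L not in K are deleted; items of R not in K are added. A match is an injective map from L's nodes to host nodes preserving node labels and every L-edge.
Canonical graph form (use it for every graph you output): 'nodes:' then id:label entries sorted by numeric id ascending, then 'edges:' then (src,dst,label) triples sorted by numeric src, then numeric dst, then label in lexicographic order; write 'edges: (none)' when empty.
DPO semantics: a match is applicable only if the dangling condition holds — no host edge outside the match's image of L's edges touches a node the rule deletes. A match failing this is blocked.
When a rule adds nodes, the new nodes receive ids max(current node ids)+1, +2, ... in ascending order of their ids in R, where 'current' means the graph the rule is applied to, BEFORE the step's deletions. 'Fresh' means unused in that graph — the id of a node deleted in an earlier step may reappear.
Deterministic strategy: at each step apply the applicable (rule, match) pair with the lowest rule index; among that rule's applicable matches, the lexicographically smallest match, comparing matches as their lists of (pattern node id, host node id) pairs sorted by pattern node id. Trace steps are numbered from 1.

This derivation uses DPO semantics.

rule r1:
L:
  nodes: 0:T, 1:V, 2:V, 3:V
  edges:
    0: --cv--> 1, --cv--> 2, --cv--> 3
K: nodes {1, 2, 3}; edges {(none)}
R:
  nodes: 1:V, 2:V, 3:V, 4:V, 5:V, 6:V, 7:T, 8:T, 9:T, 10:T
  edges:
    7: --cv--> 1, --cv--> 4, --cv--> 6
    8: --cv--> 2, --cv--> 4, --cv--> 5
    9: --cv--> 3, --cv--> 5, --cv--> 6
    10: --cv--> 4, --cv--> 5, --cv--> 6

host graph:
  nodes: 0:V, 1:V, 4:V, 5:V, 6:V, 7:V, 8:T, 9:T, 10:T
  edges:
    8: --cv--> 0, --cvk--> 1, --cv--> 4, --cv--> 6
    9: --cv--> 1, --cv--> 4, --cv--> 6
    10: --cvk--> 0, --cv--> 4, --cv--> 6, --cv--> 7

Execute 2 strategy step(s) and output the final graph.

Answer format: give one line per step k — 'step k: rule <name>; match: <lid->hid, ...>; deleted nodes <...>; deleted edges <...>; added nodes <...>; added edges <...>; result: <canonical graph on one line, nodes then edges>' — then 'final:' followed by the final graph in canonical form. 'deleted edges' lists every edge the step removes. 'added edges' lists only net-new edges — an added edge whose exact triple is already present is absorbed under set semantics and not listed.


step 1: rule r1; match: 0->9, 1->1, 2->4, 3->6; deleted nodes 9; deleted edges (9,1,cv); (9,4,cv); (9,6,cv); added nodes 11, 12, 13, 14, 15, 16, 17; added edges (14,1,cv); (14,11,cv); (14,13,cv); (15,4,cv); (15,11,cv); (15,12,cv); (16,6,cv); (16,12,cv); (16,13,cv); (17,11,cv); (17,12,cv); (17,13,cv); result: nodes: 0:V, 1:V, 4:V, 5:V, 6:V, 7:V, 8:T, 10:T, 11:V, 12:V, 13:V, 14:T, 15:T, 16:T, 17:T edges: (8,0,cv); (8,1,cvk); (8,4,cv); (8,6,cv); (10,0,cvk); (10,4,cv); (10,6,cv); (10,7,cv); (14,1,cv); (14,11,cv); (14,13,cv); (15,4,cv); (15,11,cv); (15,12,cv); (16,6,cv); (16,12,cv); (16,13,cv); (17,11,cv); (17,12,cv); (17,13,cv)
step 2: rule r1; match: 0->14, 1->1, 2->11, 3->13; deleted nodes 14; deleted edges (14,1,cv); (14,11,cv); (14,13,cv); added nodes 18, 19, 20, 21, 22, 23, 24; added edges (21,1,cv); (21,18,cv); (21,20,cv); (22,11,cv); (22,18,cv); (22,19,cv); (23,13,cv); (23,19,cv); (23,20,cv); (24,18,cv); (24,19,cv); (24,20,cv); result: nodes: 0:V, 1:V, 4:V, 5:V, 6:V, 7:V, 8:T, 10:T, 11:V, 12:V, 13:V, 15:T, 16:T, 17:T, 18:V, 19:V, 20:V, 21:T, 22:T, 23:T, 24:T edges: (8,0,cv); (8,1,cvk); (8,4,cv); (8,6,cv); (10,0,cvk); (10,4,cv); (10,6,cv); (10,7,cv); (15,4,cv); (15,11,cv); (15,12,cv); (16,6,cv); (16,12,cv); (16,13,cv); (17,11,cv); (17,12,cv); (17,13,cv); (21,1,cv); (21,18,cv); (21,20,cv); (22,11,cv); (22,18,cv); (22,19,cv); (23,13,cv); (23,19,cv); (23,20,cv); (24,18,cv); (24,19,cv); (24,20,cv)
final:
nodes: 0:V, 1:V, 4:V, 5:V, 6:V, 7:V, 8:T, 10:T, 11:V, 12:V, 13:V, 15:T, 16:T, 17:T, 18:V, 19:V, 20:V, 21:T, 22:T, 23:T, 24:T
edges: (8,0,cv); (8,1,cvk); (8,4,cv); (8,6,cv); (10,0,cvk); (10,4,cv); (10,6,cv); (10,7,cv); (15,4,cv); (15,11,cv); (15,12,cv); (16,6,cv); (16,12,cv); (16,13,cv); (17,11,cv); (17,12,cv); (17,13,cv); (21,1,cv); (21,18,cv); (21,20,cv); (22,11,cv); (22,18,cv); (22,19,cv); (23,13,cv); (23,19,cv); (23,20,cv); (24,18,cv); (24,19,cv); (24,20,cv)
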